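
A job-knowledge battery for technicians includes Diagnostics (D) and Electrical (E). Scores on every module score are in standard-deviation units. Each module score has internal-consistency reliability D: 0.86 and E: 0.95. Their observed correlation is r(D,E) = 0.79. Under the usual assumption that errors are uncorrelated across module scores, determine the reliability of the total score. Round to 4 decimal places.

Var(D+E) = 2 + 2·[0.79] = 2 + 1.58 = 3.58.
Because errors are independent across components, Cov(Tᵢ,Tⱼ) = Cov(Xᵢ,Xⱼ); the off-diagonal part of the true-score variance is the same as above.
True-score variance = [0.86 + 0.95] + 1.58 = 1.81 + 1.58 = 3.39.
Reliability = 3.39 / 3.58 = 0.9469.

0.9469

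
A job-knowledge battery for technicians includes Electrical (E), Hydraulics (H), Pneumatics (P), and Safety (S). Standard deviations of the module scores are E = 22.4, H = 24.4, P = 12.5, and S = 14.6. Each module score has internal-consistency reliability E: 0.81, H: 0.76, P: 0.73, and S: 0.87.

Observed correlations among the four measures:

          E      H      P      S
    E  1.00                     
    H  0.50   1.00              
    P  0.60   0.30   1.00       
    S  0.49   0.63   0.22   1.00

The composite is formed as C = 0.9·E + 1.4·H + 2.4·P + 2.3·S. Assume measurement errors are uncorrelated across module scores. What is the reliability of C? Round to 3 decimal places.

Var(C) = 0.9²·22.4² + 1.4²·24.4² + 2.4²·12.5² + 2.3²·14.6² + 2·[1.26·22.4·24.4·0.50 + 2.16·22.4·12.5·0.60 + 2.07·22.4·14.6·0.49 + 3.36·24.4·12.5·0.30 + 3.22·24.4·14.6·0.63 + 5.52·12.5·14.6·0.22] = 3600.95 + 4581.33 = 8182.28.
Because errors are independent across components, Cov(Tᵢ,Tⱼ) = Cov(Xᵢ,Xⱼ); the off-diagonal part of the true-score variance is the same as above.
True-score variance = [0.9²·22.4²·0.81 + 1.4²·24.4²·0.76 + 2.4²·12.5²·0.73 + 2.3²·14.6²·0.87] + 4581.33 = 2854.08 + 4581.33 = 7435.41.
Reliability = 7435.41 / 8182.28 = 0.909.

0.909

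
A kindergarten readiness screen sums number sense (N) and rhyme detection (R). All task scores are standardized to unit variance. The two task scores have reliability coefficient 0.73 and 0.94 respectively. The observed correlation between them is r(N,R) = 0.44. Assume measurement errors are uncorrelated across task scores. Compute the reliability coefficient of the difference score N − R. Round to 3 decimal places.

0.705

Var(N−R) = 1 + 1 − 2·0.44 = 2 − 0.88 = 1.12.
Because errors are independent across components, Cov(Tᵢ,Tⱼ) = Cov(Xᵢ,Xⱼ); the off-diagonal part of the true-score variance is the same as above.
True-score variance = [0.73 + 0.94] − 0.88 = 1.67 − 0.88 = 0.79.
Reliability = 0.79 / 1.12 = 0.705.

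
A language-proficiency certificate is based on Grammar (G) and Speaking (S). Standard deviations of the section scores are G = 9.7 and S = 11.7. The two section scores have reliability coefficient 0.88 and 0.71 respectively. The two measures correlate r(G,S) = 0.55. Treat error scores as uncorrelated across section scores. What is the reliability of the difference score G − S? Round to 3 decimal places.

0.520

Var(G−S) = 9.7² + 11.7² − 2·9.7·11.7·0.55 = 230.98 − 124.839 = 106.141.
With uncorrelated errors the cross-covariances are all true-score covariance, so they carry over unchanged; only the diagonal terms shrink to ρᵢσᵢ².
True-score variance = [9.7²·0.88 + 11.7²·0.71] − 124.839 = 179.991 − 124.839 = 55.1521.
Reliability = 55.1521 / 106.141 = 0.520.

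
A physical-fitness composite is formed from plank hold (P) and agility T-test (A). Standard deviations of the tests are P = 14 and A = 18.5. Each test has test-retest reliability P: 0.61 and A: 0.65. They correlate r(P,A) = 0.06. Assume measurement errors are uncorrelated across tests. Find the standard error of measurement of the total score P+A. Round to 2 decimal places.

14.01

Var(total) = 538.25 + 31.08 = 569.33.
True-score variance = 342.023 + 31.08 = 373.103, so reliability = 0.6553.
Error variance = 569.33 − 373.103 = 196.228; SEM = √196.228 = 14.01.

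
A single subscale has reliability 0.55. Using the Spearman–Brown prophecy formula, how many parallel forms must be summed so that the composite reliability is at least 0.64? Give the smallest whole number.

2

k ≥ ρ*(1−ρ₁)/(ρ₁(1−ρ*)) = 0.64·0.45 / (0.55·0.36) = 1.455.
Smallest integer k = 2.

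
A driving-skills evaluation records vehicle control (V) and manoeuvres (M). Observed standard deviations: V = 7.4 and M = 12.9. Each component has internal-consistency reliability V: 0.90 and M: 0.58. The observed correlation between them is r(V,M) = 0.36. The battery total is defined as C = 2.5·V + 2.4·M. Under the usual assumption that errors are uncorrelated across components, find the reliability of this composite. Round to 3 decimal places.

0.745

Var(C) = 2.5²·7.4² + 2.4²·12.9² + 2·[6·7.4·12.9·0.36] = 1300.77 + 412.387 = 1713.16.
Because errors are independent across components, Cov(Tᵢ,Tⱼ) = Cov(Xᵢ,Xⱼ); the off-diagonal part of the true-score variance is the same as above.
True-score variance = [2.5²·7.4²·0.90 + 2.4²·12.9²·0.58] + 412.387 = 863.968 + 412.387 = 1276.35.
Reliability = 1276.35 / 1713.16 = 0.745.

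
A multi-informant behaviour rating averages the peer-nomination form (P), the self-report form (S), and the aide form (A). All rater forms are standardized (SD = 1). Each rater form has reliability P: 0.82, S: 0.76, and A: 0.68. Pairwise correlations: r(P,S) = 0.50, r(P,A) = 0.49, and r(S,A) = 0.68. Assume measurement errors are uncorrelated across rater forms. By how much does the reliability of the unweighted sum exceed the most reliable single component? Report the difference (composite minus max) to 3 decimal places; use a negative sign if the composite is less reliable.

0.063

Var(sum) = 3 + 3.34 = 6.34; true-score variance = 2.26 + 3.34 = 5.6; composite reliability = 0.8833.
Max component reliability = 0.8200.
Difference = 0.8833 − 0.8200 = 0.063.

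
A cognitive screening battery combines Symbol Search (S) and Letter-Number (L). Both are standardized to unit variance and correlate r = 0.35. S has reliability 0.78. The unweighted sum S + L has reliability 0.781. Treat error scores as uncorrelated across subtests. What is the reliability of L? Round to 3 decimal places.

Var(S+L) = 2 + 2·0.35 = 2.700.
True-score variance = ρ_S + ρ_L + 2·0.35, so 0.781 = (0.78 + ρ_L + 0.70) / 2.700.
ρ_L = 0.781·2.700 − 0.78 − 0.70 = 0.629.

0.629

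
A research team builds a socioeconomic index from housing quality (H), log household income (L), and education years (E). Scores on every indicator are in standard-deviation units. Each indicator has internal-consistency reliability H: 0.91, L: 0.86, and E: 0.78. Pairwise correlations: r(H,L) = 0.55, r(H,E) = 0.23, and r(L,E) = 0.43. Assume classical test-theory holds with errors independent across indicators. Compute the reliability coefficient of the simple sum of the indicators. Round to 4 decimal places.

Var(H+L+E) = 3 + 2·[0.55 + 0.23 + 0.43] = 3 + 2.42 = 5.42.
Under uncorrelated errors the observed covariances equal the true-score covariances, so only the own-variance terms attenuate.
True-score variance = [0.91 + 0.86 + 0.78] + 2.42 = 2.55 + 2.42 = 4.97.
Reliability = 4.97 / 5.42 = 0.9170.

0.9170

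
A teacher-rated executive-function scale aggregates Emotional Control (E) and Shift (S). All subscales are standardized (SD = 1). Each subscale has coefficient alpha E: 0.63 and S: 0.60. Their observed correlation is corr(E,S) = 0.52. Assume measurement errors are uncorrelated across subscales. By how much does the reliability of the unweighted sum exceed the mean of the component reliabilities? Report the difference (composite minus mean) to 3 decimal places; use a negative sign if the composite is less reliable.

0.132

Var(sum) = 2 + 1.04 = 3.04; true-score variance = 1.23 + 1.04 = 2.27; composite reliability = 0.7467.
Mean component reliability = 0.6150.
Difference = 0.7467 − 0.6150 = 0.132.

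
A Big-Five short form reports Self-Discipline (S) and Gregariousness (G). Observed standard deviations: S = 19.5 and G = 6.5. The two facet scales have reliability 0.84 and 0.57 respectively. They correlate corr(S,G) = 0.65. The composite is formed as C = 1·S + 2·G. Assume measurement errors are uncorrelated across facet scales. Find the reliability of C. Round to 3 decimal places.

0.848

Var(C) = 19.5² + 2²·6.5² + 2·[2·19.5·6.5·0.65] = 549.25 + 329.55 = 878.8.
With uncorrelated errors the cross-covariances are all true-score covariance, so they carry over unchanged; only the diagonal terms shrink to ρᵢσᵢ².
True-score variance = [19.5²·0.84 + 2²·6.5²·0.57] + 329.55 = 415.74 + 329.55 = 745.29.
Reliability = 745.29 / 878.8 = 0.848.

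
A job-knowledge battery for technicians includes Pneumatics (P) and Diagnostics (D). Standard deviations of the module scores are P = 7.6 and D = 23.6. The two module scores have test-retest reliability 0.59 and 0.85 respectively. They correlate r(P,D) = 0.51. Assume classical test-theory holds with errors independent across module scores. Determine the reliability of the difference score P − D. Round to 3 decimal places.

0.752

Var(P−D) = 7.6² + 23.6² − 2·7.6·23.6·0.51 = 614.72 − 182.947 = 431.773.
Under uncorrelated errors the observed covariances equal the true-score covariances, so only the own-variance terms attenuate.
True-score variance = [7.6²·0.59 + 23.6²·0.85] − 182.947 = 507.494 − 182.947 = 324.547.
Reliability = 324.547 / 431.773 = 0.752.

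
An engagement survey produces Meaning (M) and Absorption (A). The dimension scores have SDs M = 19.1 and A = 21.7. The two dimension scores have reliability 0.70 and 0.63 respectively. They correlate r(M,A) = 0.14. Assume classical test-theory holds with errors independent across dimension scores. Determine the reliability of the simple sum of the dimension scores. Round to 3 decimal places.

Var(M+A) = 19.1² + 21.7² + 2·[19.1·21.7·0.14] = 835.7 + 116.052 = 951.752.
With uncorrelated errors the cross-covariances are all true-score covariance, so they carry over unchanged; only the diagonal terms shrink to ρᵢσᵢ².
True-score variance = [19.1²·0.70 + 21.7²·0.63] + 116.052 = 552.028 + 116.052 = 668.079.
Reliability = 668.079 / 951.752 = 0.702.

0.702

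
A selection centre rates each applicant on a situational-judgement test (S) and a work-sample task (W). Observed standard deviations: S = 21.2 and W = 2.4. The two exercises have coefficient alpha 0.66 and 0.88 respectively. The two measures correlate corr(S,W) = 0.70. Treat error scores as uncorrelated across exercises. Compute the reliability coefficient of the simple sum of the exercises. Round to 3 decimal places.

Var(S+W) = 21.2² + 2.4² + 2·[21.2·2.4·0.70] = 455.2 + 71.232 = 526.432.
With uncorrelated errors the cross-covariances are all true-score covariance, so they carry over unchanged; only the diagonal terms shrink to ρᵢσᵢ².
True-score variance = [21.2²·0.66 + 2.4²·0.88] + 71.232 = 301.699 + 71.232 = 372.931.
Reliability = 372.931 / 526.432 = 0.708.

0.708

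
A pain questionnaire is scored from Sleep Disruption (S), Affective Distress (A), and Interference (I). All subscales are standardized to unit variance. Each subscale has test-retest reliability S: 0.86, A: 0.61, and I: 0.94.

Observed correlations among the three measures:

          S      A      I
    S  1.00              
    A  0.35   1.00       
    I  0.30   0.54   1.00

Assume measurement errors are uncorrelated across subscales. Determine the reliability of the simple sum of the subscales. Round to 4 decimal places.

Var(S+A+I) = 3 + 2·[0.35 + 0.30 + 0.54] = 3 + 2.38 = 5.38.
Because errors are independent across components, Cov(Tᵢ,Tⱼ) = Cov(Xᵢ,Xⱼ); the off-diagonal part of the true-score variance is the same as above.
True-score variance = [0.86 + 0.61 + 0.94] + 2.38 = 2.41 + 2.38 = 4.79.
Reliability = 4.79 / 5.38 = 0.8903.

0.8903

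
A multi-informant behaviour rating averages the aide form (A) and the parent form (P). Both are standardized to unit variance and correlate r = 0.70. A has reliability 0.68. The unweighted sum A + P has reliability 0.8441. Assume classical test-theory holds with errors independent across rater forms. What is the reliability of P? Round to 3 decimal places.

Var(A+P) = 2 + 2·0.70 = 3.400.
True-score variance = ρ_A + ρ_P + 2·0.70, so 0.8441 = (0.68 + ρ_P + 1.40) / 3.400.
ρ_P = 0.8441·3.400 − 0.68 − 1.40 = 0.790.

0.790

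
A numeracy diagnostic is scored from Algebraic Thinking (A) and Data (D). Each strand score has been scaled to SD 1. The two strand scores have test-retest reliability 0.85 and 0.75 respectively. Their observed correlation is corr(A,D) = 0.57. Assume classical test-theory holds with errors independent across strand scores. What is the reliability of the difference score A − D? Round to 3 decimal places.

Var(A−D) = 1 + 1 − 2·0.57 = 2 − 1.14 = 0.86.
With uncorrelated errors the cross-covariances are all true-score covariance, so they carry over unchanged; only the diagonal terms shrink to ρᵢσᵢ².
True-score variance = [0.85 + 0.75] − 1.14 = 1.6 − 1.14 = 0.46.
Reliability = 0.46 / 0.86 = 0.535.

0.535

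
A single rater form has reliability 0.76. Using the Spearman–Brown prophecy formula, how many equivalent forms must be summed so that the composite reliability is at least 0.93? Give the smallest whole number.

5

k ≥ ρ*(1−ρ₁)/(ρ₁(1−ρ*)) = 0.93·0.24 / (0.76·0.07) = 4.195.
Smallest integer k = 5.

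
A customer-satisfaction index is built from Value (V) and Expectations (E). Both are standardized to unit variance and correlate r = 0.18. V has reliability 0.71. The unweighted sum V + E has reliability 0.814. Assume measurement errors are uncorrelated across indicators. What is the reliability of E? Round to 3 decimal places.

0.851

Var(V+E) = 2 + 2·0.18 = 2.360.
True-score variance = ρ_V + ρ_E + 2·0.18, so 0.814 = (0.71 + ρ_E + 0.36) / 2.360.
ρ_E = 0.814·2.360 − 0.71 − 0.36 = 0.851.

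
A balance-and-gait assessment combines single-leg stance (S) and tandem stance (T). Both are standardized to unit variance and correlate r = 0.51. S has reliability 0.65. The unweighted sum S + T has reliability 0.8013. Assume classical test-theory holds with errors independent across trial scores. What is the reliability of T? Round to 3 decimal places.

0.750

Var(S+T) = 2 + 2·0.51 = 3.020.
True-score variance = ρ_S + ρ_T + 2·0.51, so 0.8013 = (0.65 + ρ_T + 1.02) / 3.020.
ρ_T = 0.8013·3.020 − 0.65 − 1.02 = 0.750.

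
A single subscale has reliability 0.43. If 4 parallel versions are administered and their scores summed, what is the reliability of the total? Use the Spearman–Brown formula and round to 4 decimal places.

0.7511

ρ_k = kρ / (1 + (k−1)ρ) = 4·0.43 / (1 + 3·0.43) = 1.720 / 2.290 = 0.7511.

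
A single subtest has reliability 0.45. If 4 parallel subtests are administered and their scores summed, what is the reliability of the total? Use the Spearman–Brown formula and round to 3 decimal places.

ρ_k = kρ / (1 + (k−1)ρ) = 4·0.45 / (1 + 3·0.45) = 1.800 / 2.350 = 0.766.

0.766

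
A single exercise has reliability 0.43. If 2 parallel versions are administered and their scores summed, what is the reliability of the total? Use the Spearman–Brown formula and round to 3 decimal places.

0.601

ρ_k = kρ / (1 + (k−1)ρ) = 2·0.43 / (1 + 1·0.43) = 0.860 / 1.430 = 0.601.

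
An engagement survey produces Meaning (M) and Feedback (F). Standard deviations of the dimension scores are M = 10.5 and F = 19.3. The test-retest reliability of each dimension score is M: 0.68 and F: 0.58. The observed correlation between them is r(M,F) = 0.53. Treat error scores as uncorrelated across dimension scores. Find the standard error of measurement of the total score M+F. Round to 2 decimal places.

Var(total) = 482.74 + 214.809 = 697.549.
True-score variance = 291.014 + 214.809 = 505.823, so reliability = 0.7251.
Error variance = 697.549 − 505.823 = 191.726; SEM = √191.726 = 13.85.

13.85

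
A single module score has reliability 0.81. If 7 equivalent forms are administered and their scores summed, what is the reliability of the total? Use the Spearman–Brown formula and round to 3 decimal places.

0.968

ρ_k = kρ / (1 + (k−1)ρ) = 7·0.81 / (1 + 6·0.81) = 5.670 / 5.860 = 0.968.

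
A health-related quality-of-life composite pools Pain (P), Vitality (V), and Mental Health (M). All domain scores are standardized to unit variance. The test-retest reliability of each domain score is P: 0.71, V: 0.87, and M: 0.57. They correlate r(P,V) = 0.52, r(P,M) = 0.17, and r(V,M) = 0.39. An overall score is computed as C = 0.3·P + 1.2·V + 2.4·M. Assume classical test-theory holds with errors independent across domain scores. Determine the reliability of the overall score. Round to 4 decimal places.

0.7351

Var(C) = 0.3² + 1.2² + 2.4² + 2·[0.36·0.52 + 0.72·0.17 + 2.88·0.39] = 7.29 + 2.8656 = 10.1556.
With uncorrelated errors the cross-covariances are all true-score covariance, so they carry over unchanged; only the diagonal terms shrink to ρᵢσᵢ².
True-score variance = [0.3²·0.71 + 1.2²·0.87 + 2.4²·0.57] + 2.8656 = 4.5999 + 2.8656 = 7.4655.
Reliability = 7.4655 / 10.1556 = 0.7351.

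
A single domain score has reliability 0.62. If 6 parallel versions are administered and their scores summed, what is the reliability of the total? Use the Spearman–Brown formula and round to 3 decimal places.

ρ_k = kρ / (1 + (k−1)ρ) = 6·0.62 / (1 + 5·0.62) = 3.720 / 4.100 = 0.907.

0.907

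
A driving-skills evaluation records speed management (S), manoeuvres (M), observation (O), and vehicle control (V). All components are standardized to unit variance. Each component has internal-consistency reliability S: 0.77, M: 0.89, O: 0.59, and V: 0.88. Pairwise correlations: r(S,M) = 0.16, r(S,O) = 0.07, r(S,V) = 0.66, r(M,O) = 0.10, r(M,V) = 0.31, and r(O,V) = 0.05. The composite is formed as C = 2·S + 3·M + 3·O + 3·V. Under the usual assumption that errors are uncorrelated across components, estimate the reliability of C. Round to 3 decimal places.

0.866

Var(C) = 2² + 3² + 3² + 3² + 2·[6·0.16 + 6·0.07 + 6·0.66 + 9·0.10 + 9·0.31 + 9·0.05] = 31 + 18.96 = 49.96.
Because errors are independent across components, Cov(Tᵢ,Tⱼ) = Cov(Xᵢ,Xⱼ); the off-diagonal part of the true-score variance is the same as above.
True-score variance = [2²·0.77 + 3²·0.89 + 3²·0.59 + 3²·0.88] + 18.96 = 24.32 + 18.96 = 43.28.
Reliability = 43.28 / 49.96 = 0.866.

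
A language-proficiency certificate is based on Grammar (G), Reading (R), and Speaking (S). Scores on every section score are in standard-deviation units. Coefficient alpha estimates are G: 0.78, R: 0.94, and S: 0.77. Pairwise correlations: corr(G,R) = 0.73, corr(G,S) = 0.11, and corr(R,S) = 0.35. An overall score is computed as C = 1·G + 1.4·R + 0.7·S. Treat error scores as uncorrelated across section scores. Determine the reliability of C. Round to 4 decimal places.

Var(C) = 1 + 1.4² + 0.7² + 2·[1.4·0.73 + 0.7·0.11 + 0.98·0.35] = 3.45 + 2.884 = 6.334.
Because errors are independent across components, Cov(Tᵢ,Tⱼ) = Cov(Xᵢ,Xⱼ); the off-diagonal part of the true-score variance is the same as above.
True-score variance = [0.78 + 1.4²·0.94 + 0.7²·0.77] + 2.884 = 2.9997 + 2.884 = 5.8837.
Reliability = 5.8837 / 6.334 = 0.9289.

0.9289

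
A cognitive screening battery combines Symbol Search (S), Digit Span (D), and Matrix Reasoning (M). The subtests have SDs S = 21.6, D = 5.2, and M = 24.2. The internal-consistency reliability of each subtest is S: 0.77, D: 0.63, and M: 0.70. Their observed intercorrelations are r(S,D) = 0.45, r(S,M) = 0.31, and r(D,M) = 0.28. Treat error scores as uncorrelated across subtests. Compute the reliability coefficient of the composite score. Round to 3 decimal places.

0.814

Var(S+D+M) = 21.6² + 5.2² + 24.2² + 2·[21.6·5.2·0.45 + 21.6·24.2·0.31 + 5.2·24.2·0.28] = 1079.24 + 495.645 = 1574.88.
With uncorrelated errors the cross-covariances are all true-score covariance, so they carry over unchanged; only the diagonal terms shrink to ρᵢσᵢ².
True-score variance = [21.6²·0.77 + 5.2²·0.63 + 24.2²·0.70] + 495.645 = 786.234 + 495.645 = 1281.88.
Reliability = 1281.88 / 1574.88 = 0.814.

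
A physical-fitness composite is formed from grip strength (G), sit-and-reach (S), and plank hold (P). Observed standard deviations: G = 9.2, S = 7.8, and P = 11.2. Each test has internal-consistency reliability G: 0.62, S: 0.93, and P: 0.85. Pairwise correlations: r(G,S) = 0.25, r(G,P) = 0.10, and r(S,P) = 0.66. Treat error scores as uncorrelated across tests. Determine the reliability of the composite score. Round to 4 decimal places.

0.8752

Var(G+S+P) = 9.2² + 7.8² + 11.2² + 2·[9.2·7.8·0.25 + 9.2·11.2·0.10 + 7.8·11.2·0.66] = 270.92 + 171.803 = 442.723.
With uncorrelated errors the cross-covariances are all true-score covariance, so they carry over unchanged; only the diagonal terms shrink to ρᵢσᵢ².
True-score variance = [9.2²·0.62 + 7.8²·0.93 + 11.2²·0.85] + 171.803 = 215.682 + 171.803 = 387.485.
Reliability = 387.485 / 442.723 = 0.8752.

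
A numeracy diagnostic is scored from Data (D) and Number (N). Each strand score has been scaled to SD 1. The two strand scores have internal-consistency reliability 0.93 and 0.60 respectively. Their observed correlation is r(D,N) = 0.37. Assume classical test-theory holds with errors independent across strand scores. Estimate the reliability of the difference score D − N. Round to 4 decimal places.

Var(D−N) = 1 + 1 − 2·0.37 = 2 − 0.74 = 1.26.
Because errors are independent across components, Cov(Tᵢ,Tⱼ) = Cov(Xᵢ,Xⱼ); the off-diagonal part of the true-score variance is the same as above.
True-score variance = [0.93 + 0.60] − 0.74 = 1.53 − 0.74 = 0.79.
Reliability = 0.79 / 1.26 = 0.6270.

0.6270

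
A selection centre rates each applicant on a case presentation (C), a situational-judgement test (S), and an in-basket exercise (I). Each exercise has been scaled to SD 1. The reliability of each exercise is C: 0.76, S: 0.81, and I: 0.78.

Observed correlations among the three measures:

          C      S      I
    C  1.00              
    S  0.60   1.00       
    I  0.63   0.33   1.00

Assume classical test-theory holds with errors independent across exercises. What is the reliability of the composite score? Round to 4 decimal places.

0.8938

Var(C+S+I) = 3 + 2·[0.60 + 0.63 + 0.33] = 3 + 3.12 = 6.12.
With uncorrelated errors the cross-covariances are all true-score covariance, so they carry over unchanged; only the diagonal terms shrink to ρᵢσᵢ².
True-score variance = [0.76 + 0.81 + 0.78] + 3.12 = 2.35 + 3.12 = 5.47.
Reliability = 5.47 / 6.12 = 0.8938.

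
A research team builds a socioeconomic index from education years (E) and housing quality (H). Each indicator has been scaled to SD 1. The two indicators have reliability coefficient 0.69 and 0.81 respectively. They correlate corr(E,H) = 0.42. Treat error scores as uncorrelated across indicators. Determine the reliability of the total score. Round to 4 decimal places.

0.8239

Var(E+H) = 2 + 2·[0.42] = 2 + 0.84 = 2.84.
Under uncorrelated errors the observed covariances equal the true-score covariances, so only the own-variance terms attenuate.
True-score variance = [0.69 + 0.81] + 0.84 = 1.5 + 0.84 = 2.34.
Reliability = 2.34 / 2.84 = 0.8239.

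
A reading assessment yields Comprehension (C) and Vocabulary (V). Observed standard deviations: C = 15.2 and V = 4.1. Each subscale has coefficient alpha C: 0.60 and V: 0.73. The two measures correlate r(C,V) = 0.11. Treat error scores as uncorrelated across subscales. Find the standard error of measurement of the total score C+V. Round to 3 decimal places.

9.847

Var(total) = 247.85 + 13.7104 = 261.56.
True-score variance = 150.895 + 13.7104 = 164.606, so reliability = 0.6293.
Error variance = 261.56 − 164.606 = 96.9547; SEM = √96.9547 = 9.847.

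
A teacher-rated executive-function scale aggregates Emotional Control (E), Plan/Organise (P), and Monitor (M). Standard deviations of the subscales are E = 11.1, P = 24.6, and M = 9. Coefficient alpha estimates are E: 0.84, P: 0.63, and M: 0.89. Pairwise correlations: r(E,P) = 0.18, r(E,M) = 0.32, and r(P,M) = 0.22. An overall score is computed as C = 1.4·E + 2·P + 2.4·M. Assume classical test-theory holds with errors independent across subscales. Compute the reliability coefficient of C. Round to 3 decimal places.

0.759

Var(C) = 1.4²·11.1² + 2²·24.6² + 2.4²·9² + 2·[2.8·11.1·24.6·0.18 + 3.36·11.1·9·0.32 + 4.8·24.6·9·0.22] = 3128.69 + 957.666 = 4086.36.
With uncorrelated errors the cross-covariances are all true-score covariance, so they carry over unchanged; only the diagonal terms shrink to ρᵢσᵢ².
True-score variance = [1.4²·11.1²·0.84 + 2²·24.6²·0.63 + 2.4²·9²·0.89] + 957.666 = 2143.09 + 957.666 = 3100.76.
Reliability = 3100.76 / 4086.36 = 0.759.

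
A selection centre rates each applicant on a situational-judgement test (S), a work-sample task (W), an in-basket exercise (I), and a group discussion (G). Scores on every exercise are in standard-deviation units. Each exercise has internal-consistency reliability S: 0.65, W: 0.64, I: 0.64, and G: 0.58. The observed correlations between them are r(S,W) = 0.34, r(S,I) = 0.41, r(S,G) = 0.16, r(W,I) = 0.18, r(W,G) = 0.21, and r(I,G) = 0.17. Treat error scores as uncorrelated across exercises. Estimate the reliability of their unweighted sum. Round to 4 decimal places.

Var(S+W+I+G) = 4 + 2·[0.34 + 0.41 + 0.16 + 0.18 + 0.21 + 0.17] = 4 + 2.94 = 6.94.
With uncorrelated errors the cross-covariances are all true-score covariance, so they carry over unchanged; only the diagonal terms shrink to ρᵢσᵢ².
True-score variance = [0.65 + 0.64 + 0.64 + 0.58] + 2.94 = 2.51 + 2.94 = 5.45.
Reliability = 5.45 / 6.94 = 0.7853.

0.7853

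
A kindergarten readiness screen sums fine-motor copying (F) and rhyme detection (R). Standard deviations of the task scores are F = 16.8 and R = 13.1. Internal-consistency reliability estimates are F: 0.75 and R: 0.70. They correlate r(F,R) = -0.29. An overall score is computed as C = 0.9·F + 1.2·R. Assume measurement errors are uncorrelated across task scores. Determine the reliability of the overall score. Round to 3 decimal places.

0.611

Var(C) = 0.9²·16.8² + 1.2²·13.1² + 2·[1.08·16.8·13.1·(-0.29)] = 475.733 − 137.858 = 337.875.
Under uncorrelated errors the observed covariances equal the true-score covariances, so only the own-variance terms attenuate.
True-score variance = [0.9²·16.8²·0.75 + 1.2²·13.1²·0.70] − 137.858 = 344.444 − 137.858 = 206.586.
Reliability = 206.586 / 337.875 = 0.611.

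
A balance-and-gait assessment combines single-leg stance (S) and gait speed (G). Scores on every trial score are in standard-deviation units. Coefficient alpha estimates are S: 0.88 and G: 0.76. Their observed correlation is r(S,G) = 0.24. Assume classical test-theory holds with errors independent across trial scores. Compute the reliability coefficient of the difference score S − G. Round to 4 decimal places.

0.7632

Var(S−G) = 1 + 1 − 2·0.24 = 2 − 0.48 = 1.52.
Because errors are independent across components, Cov(Tᵢ,Tⱼ) = Cov(Xᵢ,Xⱼ); the off-diagonal part of the true-score variance is the same as above.
True-score variance = [0.88 + 0.76] − 0.48 = 1.64 − 0.48 = 1.16.
Reliability = 1.16 / 1.52 = 0.7632.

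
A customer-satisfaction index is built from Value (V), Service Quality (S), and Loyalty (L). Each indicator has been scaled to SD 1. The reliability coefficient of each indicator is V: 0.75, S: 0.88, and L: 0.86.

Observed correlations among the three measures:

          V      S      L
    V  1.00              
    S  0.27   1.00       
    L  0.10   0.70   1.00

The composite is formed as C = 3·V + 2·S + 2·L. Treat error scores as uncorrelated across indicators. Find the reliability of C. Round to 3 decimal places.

Var(C) = 3² + 2² + 2² + 2·[6·0.27 + 6·0.10 + 4·0.70] = 17 + 10.04 = 27.04.
With uncorrelated errors the cross-covariances are all true-score covariance, so they carry over unchanged; only the diagonal terms shrink to ρᵢσᵢ².
True-score variance = [3²·0.75 + 2²·0.88 + 2²·0.86] + 10.04 = 13.71 + 10.04 = 23.75.
Reliability = 23.75 / 27.04 = 0.878.

0.878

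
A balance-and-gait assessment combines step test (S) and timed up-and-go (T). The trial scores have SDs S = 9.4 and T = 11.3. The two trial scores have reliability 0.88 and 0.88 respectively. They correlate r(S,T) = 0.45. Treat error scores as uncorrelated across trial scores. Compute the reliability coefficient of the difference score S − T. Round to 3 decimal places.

0.785

Var(S−T) = 9.4² + 11.3² − 2·9.4·11.3·0.45 = 216.05 − 95.598 = 120.452.
Under uncorrelated errors the observed covariances equal the true-score covariances, so only the own-variance terms attenuate.
True-score variance = [9.4²·0.88 + 11.3²·0.88] − 95.598 = 190.124 − 95.598 = 94.526.
Reliability = 94.526 / 120.452 = 0.785.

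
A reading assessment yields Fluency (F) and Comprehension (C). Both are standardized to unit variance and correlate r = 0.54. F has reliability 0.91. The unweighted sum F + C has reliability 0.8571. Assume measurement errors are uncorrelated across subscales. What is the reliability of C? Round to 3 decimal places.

Var(F+C) = 2 + 2·0.54 = 3.080.
True-score variance = ρ_F + ρ_C + 2·0.54, so 0.8571 = (0.91 + ρ_C + 1.08) / 3.080.
ρ_C = 0.8571·3.080 − 0.91 − 1.08 = 0.650.

0.650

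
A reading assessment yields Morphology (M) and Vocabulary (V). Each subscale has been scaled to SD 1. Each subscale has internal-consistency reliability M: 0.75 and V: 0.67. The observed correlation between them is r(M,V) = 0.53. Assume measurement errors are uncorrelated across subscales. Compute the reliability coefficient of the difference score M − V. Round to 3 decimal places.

Var(M−V) = 1 + 1 − 2·0.53 = 2 − 1.06 = 0.94.
Because errors are independent across components, Cov(Tᵢ,Tⱼ) = Cov(Xᵢ,Xⱼ); the off-diagonal part of the true-score variance is the same as above.
True-score variance = [0.75 + 0.67] − 1.06 = 1.42 − 1.06 = 0.36.
Reliability = 0.36 / 0.94 = 0.383.

0.383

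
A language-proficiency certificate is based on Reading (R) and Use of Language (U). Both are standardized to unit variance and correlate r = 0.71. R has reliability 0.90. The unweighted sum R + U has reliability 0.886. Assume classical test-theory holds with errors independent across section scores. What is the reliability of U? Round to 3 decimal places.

Var(R+U) = 2 + 2·0.71 = 3.420.
True-score variance = ρ_R + ρ_U + 2·0.71, so 0.886 = (0.90 + ρ_U + 1.42) / 3.420.
ρ_U = 0.886·3.420 − 0.90 − 1.42 = 0.710.

0.710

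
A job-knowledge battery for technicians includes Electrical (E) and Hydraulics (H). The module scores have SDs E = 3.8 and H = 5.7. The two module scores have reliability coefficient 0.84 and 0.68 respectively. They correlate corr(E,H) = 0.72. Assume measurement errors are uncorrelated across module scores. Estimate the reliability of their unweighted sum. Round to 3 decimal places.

Var(E+H) = 3.8² + 5.7² + 2·[3.8·5.7·0.72] = 46.93 + 31.1904 = 78.1204.
Because errors are independent across components, Cov(Tᵢ,Tⱼ) = Cov(Xᵢ,Xⱼ); the off-diagonal part of the true-score variance is the same as above.
True-score variance = [3.8²·0.84 + 5.7²·0.68] + 31.1904 = 34.2228 + 31.1904 = 65.4132.
Reliability = 65.4132 / 78.1204 = 0.837.

0.837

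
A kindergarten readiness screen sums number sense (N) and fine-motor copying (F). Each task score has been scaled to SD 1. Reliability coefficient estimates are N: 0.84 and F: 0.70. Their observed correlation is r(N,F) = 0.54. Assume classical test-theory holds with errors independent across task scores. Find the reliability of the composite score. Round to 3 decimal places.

Var(N+F) = 2 + 2·[0.54] = 2 + 1.08 = 3.08.
Under uncorrelated errors the observed covariances equal the true-score covariances, so only the own-variance terms attenuate.
True-score variance = [0.84 + 0.70] + 1.08 = 1.54 + 1.08 = 2.62.
Reliability = 2.62 / 3.08 = 0.851.

0.851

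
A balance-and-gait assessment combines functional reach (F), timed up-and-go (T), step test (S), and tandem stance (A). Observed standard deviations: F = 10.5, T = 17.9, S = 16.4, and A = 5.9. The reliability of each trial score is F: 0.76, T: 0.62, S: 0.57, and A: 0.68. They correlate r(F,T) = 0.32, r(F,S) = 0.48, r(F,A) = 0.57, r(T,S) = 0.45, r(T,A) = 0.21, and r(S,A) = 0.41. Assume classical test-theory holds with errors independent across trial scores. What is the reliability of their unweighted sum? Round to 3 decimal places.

0.814

Var(F+T+S+A) = 10.5² + 17.9² + 16.4² + 5.9² + 2·[10.5·17.9·0.32 + 10.5·16.4·0.48 + 10.5·5.9·0.57 + 17.9·16.4·0.45 + 17.9·5.9·0.21 + 16.4·5.9·0.41] = 734.43 + 744.126 = 1478.56.
Because errors are independent across components, Cov(Tᵢ,Tⱼ) = Cov(Xᵢ,Xⱼ); the off-diagonal part of the true-score variance is the same as above.
True-score variance = [10.5²·0.76 + 17.9²·0.62 + 16.4²·0.57 + 5.9²·0.68] + 744.126 = 459.422 + 744.126 = 1203.55.
Reliability = 1203.55 / 1478.56 = 0.814.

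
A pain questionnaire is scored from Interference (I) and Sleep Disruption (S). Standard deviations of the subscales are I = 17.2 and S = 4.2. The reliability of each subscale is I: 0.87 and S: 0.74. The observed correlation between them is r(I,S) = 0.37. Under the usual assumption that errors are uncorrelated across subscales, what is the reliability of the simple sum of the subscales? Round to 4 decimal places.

Var(I+S) = 17.2² + 4.2² + 2·[17.2·4.2·0.37] = 313.48 + 53.4576 = 366.938.
Under uncorrelated errors the observed covariances equal the true-score covariances, so only the own-variance terms attenuate.
True-score variance = [17.2²·0.87 + 4.2²·0.74] + 53.4576 = 270.434 + 53.4576 = 323.892.
Reliability = 323.892 / 366.938 = 0.8827.

0.8827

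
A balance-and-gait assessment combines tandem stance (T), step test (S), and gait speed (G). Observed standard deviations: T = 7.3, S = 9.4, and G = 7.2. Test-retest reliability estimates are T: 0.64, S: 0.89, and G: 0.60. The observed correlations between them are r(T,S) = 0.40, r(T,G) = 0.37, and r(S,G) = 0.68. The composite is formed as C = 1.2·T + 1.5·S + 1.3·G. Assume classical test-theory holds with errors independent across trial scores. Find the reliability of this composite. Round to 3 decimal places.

0.880

Var(C) = 1.2²·7.3² + 1.5²·9.4² + 1.3²·7.2² + 2·[1.8·7.3·9.4·0.40 + 1.56·7.3·7.2·0.37 + 1.95·9.4·7.2·0.68] = 363.157 + 338.975 = 702.133.
With uncorrelated errors the cross-covariances are all true-score covariance, so they carry over unchanged; only the diagonal terms shrink to ρᵢσᵢ².
True-score variance = [1.2²·7.3²·0.64 + 1.5²·9.4²·0.89 + 1.3²·7.2²·0.60] + 338.975 = 278.619 + 338.975 = 617.594.
Reliability = 617.594 / 702.133 = 0.880.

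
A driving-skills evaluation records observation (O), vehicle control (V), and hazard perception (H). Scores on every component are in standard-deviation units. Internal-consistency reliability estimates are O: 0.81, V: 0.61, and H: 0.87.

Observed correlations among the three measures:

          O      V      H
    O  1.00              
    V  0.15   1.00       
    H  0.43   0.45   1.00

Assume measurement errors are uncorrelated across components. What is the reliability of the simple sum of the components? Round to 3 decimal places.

Var(O+V+H) = 3 + 2·[0.15 + 0.43 + 0.45] = 3 + 2.06 = 5.06.
Under uncorrelated errors the observed covariances equal the true-score covariances, so only the own-variance terms attenuate.
True-score variance = [0.81 + 0.61 + 0.87] + 2.06 = 2.29 + 2.06 = 4.35.
Reliability = 4.35 / 5.06 = 0.860.

0.860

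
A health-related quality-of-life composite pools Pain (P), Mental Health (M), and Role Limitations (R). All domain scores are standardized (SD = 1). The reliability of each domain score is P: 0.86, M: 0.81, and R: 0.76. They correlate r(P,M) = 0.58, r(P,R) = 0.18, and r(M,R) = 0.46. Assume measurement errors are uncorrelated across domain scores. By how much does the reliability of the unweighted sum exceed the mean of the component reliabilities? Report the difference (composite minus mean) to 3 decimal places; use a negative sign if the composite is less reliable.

Var(sum) = 3 + 2.44 = 5.44; true-score variance = 2.43 + 2.44 = 4.87; composite reliability = 0.8952.
Mean component reliability = 0.8100.
Difference = 0.8952 − 0.8100 = 0.085.

0.085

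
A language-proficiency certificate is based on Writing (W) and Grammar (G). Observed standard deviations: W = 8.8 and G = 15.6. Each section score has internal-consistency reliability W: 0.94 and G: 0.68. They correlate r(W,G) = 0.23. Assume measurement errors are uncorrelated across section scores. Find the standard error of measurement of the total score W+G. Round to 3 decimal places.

Var(total) = 320.8 + 63.1488 = 383.949.
True-score variance = 238.278 + 63.1488 = 301.427, so reliability = 0.7851.
Error variance = 383.949 − 301.427 = 82.5216; SEM = √82.5216 = 9.084.

9.084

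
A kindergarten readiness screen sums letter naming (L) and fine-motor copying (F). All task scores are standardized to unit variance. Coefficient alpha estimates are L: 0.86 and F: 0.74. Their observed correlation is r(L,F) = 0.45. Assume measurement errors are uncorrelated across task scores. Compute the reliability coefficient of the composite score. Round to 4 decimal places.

0.8621

Var(L+F) = 2 + 2·[0.45] = 2 + 0.9 = 2.9.
Because errors are independent across components, Cov(Tᵢ,Tⱼ) = Cov(Xᵢ,Xⱼ); the off-diagonal part of the true-score variance is the same as above.
True-score variance = [0.86 + 0.74] + 0.9 = 1.6 + 0.9 = 2.5.
Reliability = 2.5 / 2.9 = 0.8621.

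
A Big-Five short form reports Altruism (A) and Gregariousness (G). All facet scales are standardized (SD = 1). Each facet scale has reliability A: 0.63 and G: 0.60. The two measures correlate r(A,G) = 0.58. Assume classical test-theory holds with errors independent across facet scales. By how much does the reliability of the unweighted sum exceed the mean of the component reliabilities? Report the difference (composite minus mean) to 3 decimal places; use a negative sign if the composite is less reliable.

Var(sum) = 2 + 1.16 = 3.16; true-score variance = 1.23 + 1.16 = 2.39; composite reliability = 0.7563.
Mean component reliability = 0.6150.
Difference = 0.7563 − 0.6150 = 0.141.

0.141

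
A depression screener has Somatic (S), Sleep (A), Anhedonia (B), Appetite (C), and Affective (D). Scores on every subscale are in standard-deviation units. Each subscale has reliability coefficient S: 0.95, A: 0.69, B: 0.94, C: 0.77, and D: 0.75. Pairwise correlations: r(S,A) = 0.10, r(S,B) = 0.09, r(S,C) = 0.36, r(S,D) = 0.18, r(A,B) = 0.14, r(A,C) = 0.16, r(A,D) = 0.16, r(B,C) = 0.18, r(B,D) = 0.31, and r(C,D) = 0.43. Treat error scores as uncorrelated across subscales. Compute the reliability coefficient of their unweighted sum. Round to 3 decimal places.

0.902

Var(S+A+B+C+D) = 5 + 2·[0.10 + 0.09 + 0.36 + 0.18 + 0.14 + 0.16 + 0.16 + 0.18 + 0.31 + 0.43] = 5 + 4.22 = 9.22.
Because errors are independent across components, Cov(Tᵢ,Tⱼ) = Cov(Xᵢ,Xⱼ); the off-diagonal part of the true-score variance is the same as above.
True-score variance = [0.95 + 0.69 + 0.94 + 0.77 + 0.75] + 4.22 = 4.1 + 4.22 = 8.32.
Reliability = 8.32 / 9.22 = 0.902.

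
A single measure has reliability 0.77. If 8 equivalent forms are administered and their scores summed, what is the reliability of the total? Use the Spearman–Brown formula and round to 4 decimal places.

0.9640

ρ_k = kρ / (1 + (k−1)ρ) = 8·0.77 / (1 + 7·0.77) = 6.160 / 6.390 = 0.9640.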